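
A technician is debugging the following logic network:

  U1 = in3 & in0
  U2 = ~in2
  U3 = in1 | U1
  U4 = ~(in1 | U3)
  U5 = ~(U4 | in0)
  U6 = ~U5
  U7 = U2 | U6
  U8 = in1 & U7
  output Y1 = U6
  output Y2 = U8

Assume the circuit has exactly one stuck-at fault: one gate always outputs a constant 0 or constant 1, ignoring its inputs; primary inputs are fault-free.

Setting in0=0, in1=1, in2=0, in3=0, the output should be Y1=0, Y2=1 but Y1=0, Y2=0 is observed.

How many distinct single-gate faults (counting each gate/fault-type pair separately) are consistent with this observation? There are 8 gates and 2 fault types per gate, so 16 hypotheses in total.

Fault-free: U1=0, U2=1, U3=1, U4=0, U5=1, U6=0, U7=1, U8=1 → Y1=0, Y2=1. Observed Y1=0, Y2=0.
  U1: none of the 2 fault types match ✗
  U2: stuck-at-0 ✓; others ✗
  U3: none of the 2 fault types match ✗
  U4: none of the 2 fault types match ✗
  U5: none of the 2 fault types match ✗
  U6: none of the 2 fault types match ✗
  U7: stuck-at-0 ✓; others ✗
  U8: stuck-at-0 ✓; others ✗
Consistent faults: {U2 stuck-at-0, U7 stuck-at-0, U8 stuck-at-0} — 3 in all.

3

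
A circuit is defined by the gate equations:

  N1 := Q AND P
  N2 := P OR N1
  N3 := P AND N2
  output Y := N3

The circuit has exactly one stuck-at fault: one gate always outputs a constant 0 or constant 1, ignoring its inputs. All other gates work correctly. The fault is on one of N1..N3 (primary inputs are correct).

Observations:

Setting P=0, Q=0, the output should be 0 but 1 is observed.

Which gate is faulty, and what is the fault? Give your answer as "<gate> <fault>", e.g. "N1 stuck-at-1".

Fault-free values for test 1 (P=0, Q=0): N1=0, N2=0, N3=0, giving Y=0. Observed 1.
Test 1: faults giving observed 1 are {N3 stuck-at-1}.
Only N3 stuck-at-1 is consistent with every test.

N3 stuck-at-1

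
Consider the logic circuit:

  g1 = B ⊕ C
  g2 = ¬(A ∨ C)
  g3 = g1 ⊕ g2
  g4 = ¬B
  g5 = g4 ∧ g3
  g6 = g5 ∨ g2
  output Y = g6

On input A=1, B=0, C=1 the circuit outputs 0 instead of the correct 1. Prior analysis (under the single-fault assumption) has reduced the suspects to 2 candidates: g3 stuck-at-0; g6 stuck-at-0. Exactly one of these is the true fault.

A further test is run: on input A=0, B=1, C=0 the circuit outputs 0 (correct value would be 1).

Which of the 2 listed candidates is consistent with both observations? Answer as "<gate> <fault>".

g6 stuck-at-0

Evaluate each candidate on input A=0, B=1, C=0:
  g3 stuck-at-0: g1=1, g2=1, g3=0 [stuck-at-0], g4=0, g5=0, g6=1 → 1 — eliminated
  g6 stuck-at-0: g1=1, g2=1, g3=0, g4=0, g5=0, g6=0 [stuck-at-0] → 0 — matches
Only g6 stuck-at-0 reproduces the observed 0.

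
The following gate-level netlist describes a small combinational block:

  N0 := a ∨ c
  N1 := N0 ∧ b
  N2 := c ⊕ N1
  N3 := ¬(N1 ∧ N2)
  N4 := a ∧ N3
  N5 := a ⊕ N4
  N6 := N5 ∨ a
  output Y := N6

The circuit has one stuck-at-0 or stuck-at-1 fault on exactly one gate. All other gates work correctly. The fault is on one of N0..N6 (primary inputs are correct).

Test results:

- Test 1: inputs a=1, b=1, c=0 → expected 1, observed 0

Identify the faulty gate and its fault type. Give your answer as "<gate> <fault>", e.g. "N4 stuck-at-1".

N6 stuck-at-0

Fault-free values for test 1 (a=1, b=1, c=0): N0=1, N1=1, N2=1, N3=0, N4=0, N5=1, N6=1, giving Y=1. Observed 0.
Test 1: faults giving observed 0 are {N6 stuck-at-0}.
Only N6 stuck-at-0 is consistent with every test.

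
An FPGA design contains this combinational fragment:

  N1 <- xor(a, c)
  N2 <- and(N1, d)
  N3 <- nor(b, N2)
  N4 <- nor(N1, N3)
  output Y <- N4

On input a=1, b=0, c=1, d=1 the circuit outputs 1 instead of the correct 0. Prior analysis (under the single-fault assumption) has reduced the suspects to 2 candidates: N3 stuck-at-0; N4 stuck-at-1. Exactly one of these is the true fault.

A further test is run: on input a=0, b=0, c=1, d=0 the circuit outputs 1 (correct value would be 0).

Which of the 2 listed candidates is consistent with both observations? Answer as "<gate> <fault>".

Evaluate each candidate on input a=0, b=0, c=1, d=0:
  N3 stuck-at-0: N1=1, N2=0, N3=0 [stuck-at-0], N4=0 → 0 — eliminated
  N4 stuck-at-1: N1=1, N2=0, N3=1, N4=1 [stuck-at-1] → 1 — matches
Only N4 stuck-at-1 reproduces the observed 1.

N4 stuck-at-1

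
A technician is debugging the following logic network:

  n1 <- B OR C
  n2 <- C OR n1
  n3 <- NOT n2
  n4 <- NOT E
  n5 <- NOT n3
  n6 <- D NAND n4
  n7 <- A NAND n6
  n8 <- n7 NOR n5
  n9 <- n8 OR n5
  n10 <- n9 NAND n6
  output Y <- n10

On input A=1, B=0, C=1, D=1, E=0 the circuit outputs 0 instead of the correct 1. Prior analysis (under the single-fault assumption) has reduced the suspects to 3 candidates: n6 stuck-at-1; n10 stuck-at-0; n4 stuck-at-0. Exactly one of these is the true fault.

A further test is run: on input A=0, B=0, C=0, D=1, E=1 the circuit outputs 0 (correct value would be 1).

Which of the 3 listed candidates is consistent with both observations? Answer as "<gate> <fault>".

n10 stuck-at-0

Evaluate each candidate on input A=0, B=0, C=0, D=1, E=1:
  n6 stuck-at-1: n1=0, n2=0, n3=1, n4=0, n5=0, n6=1 [stuck-at-1], n7=1, n8=0, n9=0, n10=1 → 1 — eliminated
  n10 stuck-at-0: n1=0, n2=0, n3=1, n4=0, n5=0, n6=1, n7=1, n8=0, n9=0, n10=0 [stuck-at-0] → 0 — matches
  n4 stuck-at-0: n1=0, n2=0, n3=1, n4=0 [stuck-at-0], n5=0, n6=1, n7=1, n8=0, n9=0, n10=1 → 1 — eliminated
Only n10 stuck-at-0 reproduces the observed 0.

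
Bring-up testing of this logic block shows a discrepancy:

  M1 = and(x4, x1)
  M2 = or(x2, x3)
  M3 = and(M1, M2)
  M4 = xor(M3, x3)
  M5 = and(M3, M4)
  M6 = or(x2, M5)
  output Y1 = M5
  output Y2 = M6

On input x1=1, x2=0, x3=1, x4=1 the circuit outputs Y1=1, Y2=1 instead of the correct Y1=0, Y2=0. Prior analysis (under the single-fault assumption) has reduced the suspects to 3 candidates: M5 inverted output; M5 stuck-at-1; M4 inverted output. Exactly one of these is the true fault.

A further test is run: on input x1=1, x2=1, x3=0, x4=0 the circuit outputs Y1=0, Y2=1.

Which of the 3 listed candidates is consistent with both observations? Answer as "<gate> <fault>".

Evaluate each candidate on input x1=1, x2=1, x3=0, x4=0:
  M5 inverted output: M1=0, M2=1, M3=0, M4=0, M5=1 [inverted output], M6=1 → Y1=1, Y2=1 — eliminated
  M5 stuck-at-1: M1=0, M2=1, M3=0, M4=0, M5=1 [stuck-at-1], M6=1 → Y1=1, Y2=1 — eliminated
  M4 inverted output: M1=0, M2=1, M3=0, M4=1 [inverted output], M5=0, M6=1 → Y1=0, Y2=1 — matches
Only M4 inverted output reproduces the observed Y1=0, Y2=1.

M4 inverted output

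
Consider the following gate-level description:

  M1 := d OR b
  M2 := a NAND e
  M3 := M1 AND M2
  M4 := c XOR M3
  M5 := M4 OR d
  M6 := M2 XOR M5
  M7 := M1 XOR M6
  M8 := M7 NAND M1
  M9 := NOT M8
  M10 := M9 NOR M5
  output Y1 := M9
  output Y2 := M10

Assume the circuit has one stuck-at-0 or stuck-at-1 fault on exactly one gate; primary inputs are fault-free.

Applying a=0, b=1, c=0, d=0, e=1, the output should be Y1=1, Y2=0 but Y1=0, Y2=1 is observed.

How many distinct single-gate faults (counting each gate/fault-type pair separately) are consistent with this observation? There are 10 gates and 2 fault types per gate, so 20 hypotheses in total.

Fault-free: M1=1, M2=1, M3=1, M4=1, M5=1, M6=0, M7=1, M8=0, M9=1, M10=0 → Y1=1, Y2=0. Observed Y1=0, Y2=1.
  M1: stuck-at-0 ✓; others ✗
  M2: none of the 2 fault types match ✗
  M3: stuck-at-0 ✓; others ✗
  M4: stuck-at-0 ✓; others ✗
  M5: stuck-at-0 ✓; others ✗
  M6: none of the 2 fault types match ✗
  M7: none of the 2 fault types match ✗
  M8: none of the 2 fault types match ✗
  M9: none of the 2 fault types match ✗
  M10: none of the 2 fault types match ✗
Consistent faults: {M1 stuck-at-0, M3 stuck-at-0, M4 stuck-at-0, M5 stuck-at-0} — 4 in all.

4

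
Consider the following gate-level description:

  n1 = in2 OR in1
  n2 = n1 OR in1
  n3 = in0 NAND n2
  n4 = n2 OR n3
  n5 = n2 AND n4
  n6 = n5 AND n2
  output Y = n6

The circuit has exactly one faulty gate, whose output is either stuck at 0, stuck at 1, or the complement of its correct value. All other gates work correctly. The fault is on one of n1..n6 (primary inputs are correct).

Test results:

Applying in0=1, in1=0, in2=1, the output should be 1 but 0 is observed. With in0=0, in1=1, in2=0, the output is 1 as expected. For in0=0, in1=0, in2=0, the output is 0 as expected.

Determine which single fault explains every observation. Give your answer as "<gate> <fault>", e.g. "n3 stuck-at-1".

Fault-free values for test 1 (in0=1, in1=0, in2=1): n1=1, n2=1, n3=0, n4=1, n5=1, n6=1, giving Y=1. Observed 0.
Test 1: faults giving observed 0 are {n1 stuck-at-0, n1 inverted output, n2 stuck-at-0, n2 inverted output, n4 stuck-at-0, n4 inverted output, n5 stuck-at-0, n5 inverted output, n6 stuck-at-0, n6 inverted output}.
Test 2 (in0=0, in1=1, in2=0): fault-free n1=1, n2=1, n3=1, n4=1, n5=1, n6=1 → 1; observed 1. Eliminates n2 stuck-at-0, n2 inverted output, n4 stuck-at-0, n4 inverted output, n5 stuck-at-0, n5 inverted output, n6 stuck-at-0, n6 inverted output.
Test 3 (in0=0, in1=0, in2=0): fault-free n1=0, n2=0, n3=1, n4=1, n5=0, n6=0 → 0; observed 0. Eliminates n1 inverted output.
Only n1 stuck-at-0 is consistent with every test.

n1 stuck-at-0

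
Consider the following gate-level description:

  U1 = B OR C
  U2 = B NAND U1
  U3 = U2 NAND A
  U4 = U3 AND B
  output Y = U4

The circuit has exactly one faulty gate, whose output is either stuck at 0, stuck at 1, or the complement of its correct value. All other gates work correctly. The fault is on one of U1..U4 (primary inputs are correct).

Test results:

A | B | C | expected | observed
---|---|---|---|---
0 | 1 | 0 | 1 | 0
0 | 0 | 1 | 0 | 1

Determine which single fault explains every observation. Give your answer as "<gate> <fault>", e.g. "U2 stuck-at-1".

Fault-free values for test 1 (A=0, B=1, C=0): U1=1, U2=0, U3=1, U4=1, giving Y=1. Observed 0.
Test 1: faults giving observed 0 are {U3 stuck-at-0, U3 inverted output, U4 stuck-at-0, U4 inverted output}.
Test 2 (A=0, B=0, C=1): fault-free U1=1, U2=1, U3=1, U4=0 → 0; observed 1. Eliminates U3 stuck-at-0, U3 inverted output, U4 stuck-at-0.
Only U4 inverted output is consistent with every test.

U4 inverted output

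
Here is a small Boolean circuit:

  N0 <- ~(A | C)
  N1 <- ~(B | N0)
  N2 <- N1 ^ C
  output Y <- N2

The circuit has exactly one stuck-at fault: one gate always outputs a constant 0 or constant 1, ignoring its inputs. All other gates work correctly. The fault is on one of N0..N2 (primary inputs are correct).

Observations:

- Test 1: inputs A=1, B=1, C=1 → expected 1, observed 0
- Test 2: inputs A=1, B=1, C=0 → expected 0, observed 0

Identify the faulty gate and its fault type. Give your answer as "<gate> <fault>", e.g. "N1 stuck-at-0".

Fault-free values for test 1 (A=1, B=1, C=1): N0=0, N1=0, N2=1, giving Y=1. Observed 0.
Test 1: faults giving observed 0 are {N1 stuck-at-1, N2 stuck-at-0}.
Test 2 (A=1, B=1, C=0): fault-free N0=0, N1=0, N2=0 → 0; observed 0. Eliminates N1 stuck-at-1.
Only N2 stuck-at-0 is consistent with every test.

N2 stuck-at-0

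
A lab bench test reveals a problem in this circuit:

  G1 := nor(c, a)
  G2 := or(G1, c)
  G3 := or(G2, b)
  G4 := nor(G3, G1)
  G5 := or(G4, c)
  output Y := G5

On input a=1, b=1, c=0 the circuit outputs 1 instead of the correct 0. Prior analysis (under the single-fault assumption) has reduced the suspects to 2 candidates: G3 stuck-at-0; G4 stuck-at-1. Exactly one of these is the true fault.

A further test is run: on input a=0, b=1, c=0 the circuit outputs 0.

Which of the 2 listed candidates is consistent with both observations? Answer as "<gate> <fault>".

G3 stuck-at-0

Evaluate each candidate on input a=0, b=1, c=0:
  G3 stuck-at-0: G1=1, G2=1, G3=0 [stuck-at-0], G4=0, G5=0 → 0 — matches
  G4 stuck-at-1: G1=1, G2=1, G3=1, G4=1 [stuck-at-1], G5=1 → 1 — eliminated
Only G3 stuck-at-0 reproduces the observed 0.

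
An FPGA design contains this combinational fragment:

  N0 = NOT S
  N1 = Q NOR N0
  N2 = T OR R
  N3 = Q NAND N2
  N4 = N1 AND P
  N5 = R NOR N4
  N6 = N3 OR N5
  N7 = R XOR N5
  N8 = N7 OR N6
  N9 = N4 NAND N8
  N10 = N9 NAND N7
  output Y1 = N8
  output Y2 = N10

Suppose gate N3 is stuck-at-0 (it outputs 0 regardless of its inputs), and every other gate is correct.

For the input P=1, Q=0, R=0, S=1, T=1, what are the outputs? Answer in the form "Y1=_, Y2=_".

Y1=0, Y2=1

Propagate with N3 forced: N0=0, N1=1, N2=1, N3=0 [stuck-at-0], N4=1, N5=0, N6=0, N7=0, N8=0, N9=1, N10=1.
So the outputs are Y1=0, Y2=1. (Without the fault they would be Y1=1, Y2=1.)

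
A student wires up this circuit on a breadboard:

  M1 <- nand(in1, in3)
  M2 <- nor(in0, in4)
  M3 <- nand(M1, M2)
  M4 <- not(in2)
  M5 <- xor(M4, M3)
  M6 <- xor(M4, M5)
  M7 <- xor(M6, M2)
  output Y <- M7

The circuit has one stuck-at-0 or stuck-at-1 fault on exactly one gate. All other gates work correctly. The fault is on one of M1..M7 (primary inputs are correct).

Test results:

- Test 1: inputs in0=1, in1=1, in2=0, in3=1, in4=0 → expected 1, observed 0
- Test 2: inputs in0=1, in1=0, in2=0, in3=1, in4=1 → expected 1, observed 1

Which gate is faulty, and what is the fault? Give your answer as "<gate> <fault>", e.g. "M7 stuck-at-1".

Fault-free values for test 1 (in0=1, in1=1, in2=0, in3=1, in4=0): M1=0, M2=0, M3=1, M4=1, M5=0, M6=1, M7=1, giving Y=1. Observed 0.
Test 1: faults giving observed 0 are {M2 stuck-at-1, M3 stuck-at-0, M5 stuck-at-1, M6 stuck-at-0, M7 stuck-at-0}.
Test 2 (in0=1, in1=0, in2=0, in3=1, in4=1): fault-free M1=1, M2=0, M3=1, M4=1, M5=0, M6=1, M7=1 → 1; observed 1. Eliminates M3 stuck-at-0, M5 stuck-at-1, M6 stuck-at-0, M7 stuck-at-0.
Only M2 stuck-at-1 is consistent with every test.

M2 stuck-at-1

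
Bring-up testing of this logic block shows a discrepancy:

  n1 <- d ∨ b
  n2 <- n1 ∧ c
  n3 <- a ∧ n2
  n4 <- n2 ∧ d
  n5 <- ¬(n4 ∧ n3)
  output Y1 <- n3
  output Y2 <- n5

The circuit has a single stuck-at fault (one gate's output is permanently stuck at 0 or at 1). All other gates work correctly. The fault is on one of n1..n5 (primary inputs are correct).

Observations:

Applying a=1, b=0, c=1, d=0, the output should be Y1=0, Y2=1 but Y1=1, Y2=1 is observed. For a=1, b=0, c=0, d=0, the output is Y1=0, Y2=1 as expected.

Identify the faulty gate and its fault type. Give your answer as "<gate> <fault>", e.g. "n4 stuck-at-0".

Fault-free values for test 1 (a=1, b=0, c=1, d=0): n1=0, n2=0, n3=0, n4=0, n5=1, giving Y1=0, Y2=1. Observed Y1=1, Y2=1.
Test 1: faults giving observed Y1=1, Y2=1 are {n1 stuck-at-1, n2 stuck-at-1, n3 stuck-at-1}.
Test 2 (a=1, b=0, c=0, d=0): fault-free n1=0, n2=0, n3=0, n4=0, n5=1 → Y1=0, Y2=1; observed Y1=0, Y2=1. Eliminates n2 stuck-at-1, n3 stuck-at-1.
Only n1 stuck-at-1 is consistent with every test.

n1 stuck-at-1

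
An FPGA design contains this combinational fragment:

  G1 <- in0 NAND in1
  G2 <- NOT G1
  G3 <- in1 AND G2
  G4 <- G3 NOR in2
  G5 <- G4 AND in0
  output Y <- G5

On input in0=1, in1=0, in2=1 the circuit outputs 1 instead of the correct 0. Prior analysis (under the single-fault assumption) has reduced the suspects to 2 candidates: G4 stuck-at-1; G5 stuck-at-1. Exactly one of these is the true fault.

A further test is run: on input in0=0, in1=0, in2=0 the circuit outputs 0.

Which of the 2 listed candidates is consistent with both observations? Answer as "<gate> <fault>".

Evaluate each candidate on input in0=0, in1=0, in2=0:
  G4 stuck-at-1: G1=1, G2=0, G3=0, G4=1 [stuck-at-1], G5=0 → 0 — matches
  G5 stuck-at-1: G1=1, G2=0, G3=0, G4=1, G5=1 [stuck-at-1] → 1 — eliminated
Only G4 stuck-at-1 reproduces the observed 0.

G4 stuck-at-1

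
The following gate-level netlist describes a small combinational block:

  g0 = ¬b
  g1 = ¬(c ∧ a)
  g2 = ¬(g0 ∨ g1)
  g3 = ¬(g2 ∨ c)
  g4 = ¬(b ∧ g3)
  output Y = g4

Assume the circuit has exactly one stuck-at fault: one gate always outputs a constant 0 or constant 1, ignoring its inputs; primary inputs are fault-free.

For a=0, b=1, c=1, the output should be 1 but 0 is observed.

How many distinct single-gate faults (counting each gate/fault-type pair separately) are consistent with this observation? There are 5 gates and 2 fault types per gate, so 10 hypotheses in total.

2

Fault-free: g0=0, g1=1, g2=0, g3=0, g4=1 → 1. Observed 0.
  g0 stuck-at-0: output 1 ✗
  g0 stuck-at-1: output 1 ✗
  g1 stuck-at-0: output 1 ✗
  g1 stuck-at-1: output 1 ✗
  g2 stuck-at-0: output 1 ✗
  g2 stuck-at-1: output 1 ✗
  g3 stuck-at-0: output 1 ✗
  g3 stuck-at-1: output 0 ✓
  g4 stuck-at-0: output 0 ✓
  g4 stuck-at-1: output 1 ✗
Consistent faults: {g3 stuck-at-1, g4 stuck-at-0} — 2 in all.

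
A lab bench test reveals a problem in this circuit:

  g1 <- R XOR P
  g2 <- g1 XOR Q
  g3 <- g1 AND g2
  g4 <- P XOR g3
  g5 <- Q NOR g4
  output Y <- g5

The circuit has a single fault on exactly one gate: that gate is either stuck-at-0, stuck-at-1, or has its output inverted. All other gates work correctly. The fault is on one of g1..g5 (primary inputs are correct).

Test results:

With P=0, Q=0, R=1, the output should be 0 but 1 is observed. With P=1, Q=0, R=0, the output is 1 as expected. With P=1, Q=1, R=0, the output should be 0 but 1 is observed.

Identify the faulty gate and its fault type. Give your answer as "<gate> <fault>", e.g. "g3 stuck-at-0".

Fault-free values for test 1 (P=0, Q=0, R=1): g1=1, g2=1, g3=1, g4=1, g5=0, giving Y=0. Observed 1.
Test 1: faults giving observed 1 are {g1 stuck-at-0, g1 inverted output, g2 stuck-at-0, g2 inverted output, g3 stuck-at-0, g3 inverted output, g4 stuck-at-0, g4 inverted output, g5 stuck-at-1, g5 inverted output}.
Test 2 (P=1, Q=0, R=0): fault-free g1=1, g2=1, g3=1, g4=0, g5=1 → 1; observed 1. Eliminates g1 stuck-at-0, g1 inverted output, g2 stuck-at-0, g2 inverted output, g3 stuck-at-0, g3 inverted output, g4 inverted output, g5 inverted output.
Test 3 (P=1, Q=1, R=0): fault-free g1=1, g2=0, g3=0, g4=1, g5=0 → 0; observed 1. Eliminates g4 stuck-at-0.
Only g5 stuck-at-1 is consistent with every test.

g5 stuck-at-1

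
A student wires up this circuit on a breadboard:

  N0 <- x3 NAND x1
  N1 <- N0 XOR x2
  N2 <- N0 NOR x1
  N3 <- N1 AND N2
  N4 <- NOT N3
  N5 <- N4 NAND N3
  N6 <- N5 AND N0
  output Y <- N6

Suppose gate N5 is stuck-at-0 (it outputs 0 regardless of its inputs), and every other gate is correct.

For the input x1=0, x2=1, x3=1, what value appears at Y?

Propagate with N5 forced: N0=1, N1=0, N2=0, N3=0, N4=1, N5=0 [stuck-at-0], N6=0.
So Y = 0. (Without the fault it would be 1.)

0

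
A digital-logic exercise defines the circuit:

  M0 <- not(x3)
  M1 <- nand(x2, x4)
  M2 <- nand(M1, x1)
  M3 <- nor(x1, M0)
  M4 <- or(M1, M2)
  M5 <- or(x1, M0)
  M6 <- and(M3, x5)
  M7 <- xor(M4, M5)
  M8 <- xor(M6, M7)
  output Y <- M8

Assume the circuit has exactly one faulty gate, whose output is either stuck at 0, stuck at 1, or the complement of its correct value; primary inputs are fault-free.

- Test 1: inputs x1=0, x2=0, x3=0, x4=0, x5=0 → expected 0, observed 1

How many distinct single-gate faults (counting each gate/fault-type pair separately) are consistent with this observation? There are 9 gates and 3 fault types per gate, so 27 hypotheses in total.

Fault-free: M0=1, M1=1, M2=1, M3=0, M4=1, M5=1, M6=0, M7=0, M8=0 → 0. Observed 1.
  M0: stuck-at-0, inverted output ✓; others ✗
  M1: none of the 3 fault types match ✗
  M2: none of the 3 fault types match ✗
  M3: none of the 3 fault types match ✗
  M4: stuck-at-0, inverted output ✓; others ✗
  M5: stuck-at-0, inverted output ✓; others ✗
  M6: stuck-at-1, inverted output ✓; others ✗
  M7: stuck-at-1, inverted output ✓; others ✗
  M8: stuck-at-1, inverted output ✓; others ✗
Consistent faults: {M0 stuck-at-0, M0 inverted output, M4 stuck-at-0, M4 inverted output, M5 stuck-at-0, M5 inverted output, M6 stuck-at-1, M6 inverted output, M7 stuck-at-1, M7 inverted output, M8 stuck-at-1, M8 inverted output} — 12 in all.

12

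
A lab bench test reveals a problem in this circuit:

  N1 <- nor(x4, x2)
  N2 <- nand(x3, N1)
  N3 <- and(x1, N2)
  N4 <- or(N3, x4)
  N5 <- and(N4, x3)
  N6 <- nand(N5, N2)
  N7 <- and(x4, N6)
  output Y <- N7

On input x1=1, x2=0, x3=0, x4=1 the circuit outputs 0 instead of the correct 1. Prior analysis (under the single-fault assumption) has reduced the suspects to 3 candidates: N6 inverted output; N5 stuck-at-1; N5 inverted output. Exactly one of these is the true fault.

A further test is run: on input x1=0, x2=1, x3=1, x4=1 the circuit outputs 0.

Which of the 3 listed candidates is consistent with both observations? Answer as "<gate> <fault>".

N5 stuck-at-1

Evaluate each candidate on input x1=0, x2=1, x3=1, x4=1:
  N6 inverted output: N1=0, N2=1, N3=0, N4=1, N5=1, N6=1 [inverted output], N7=1 → 1 — eliminated
  N5 stuck-at-1: N1=0, N2=1, N3=0, N4=1, N5=1 [stuck-at-1], N6=0, N7=0 → 0 — matches
  N5 inverted output: N1=0, N2=1, N3=0, N4=1, N5=0 [inverted output], N6=1, N7=1 → 1 — eliminated
Only N5 stuck-at-1 reproduces the observed 0.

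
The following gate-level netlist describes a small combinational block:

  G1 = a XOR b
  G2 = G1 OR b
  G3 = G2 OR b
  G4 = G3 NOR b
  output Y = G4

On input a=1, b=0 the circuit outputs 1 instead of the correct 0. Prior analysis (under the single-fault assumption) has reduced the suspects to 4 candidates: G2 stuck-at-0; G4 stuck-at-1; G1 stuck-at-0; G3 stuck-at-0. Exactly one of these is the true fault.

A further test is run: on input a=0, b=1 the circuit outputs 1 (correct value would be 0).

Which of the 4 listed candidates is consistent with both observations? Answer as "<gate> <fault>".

G4 stuck-at-1

Evaluate each candidate on input a=0, b=1:
  G2 stuck-at-0: G1=1, G2=0 [stuck-at-0], G3=1, G4=0 → 0 — eliminated
  G4 stuck-at-1: G1=1, G2=1, G3=1, G4=1 [stuck-at-1] → 1 — matches
  G1 stuck-at-0: G1=0 [stuck-at-0], G2=1, G3=1, G4=0 → 0 — eliminated
  G3 stuck-at-0: G1=1, G2=1, G3=0 [stuck-at-0], G4=0 → 0 — eliminated
Only G4 stuck-at-1 reproduces the observed 1.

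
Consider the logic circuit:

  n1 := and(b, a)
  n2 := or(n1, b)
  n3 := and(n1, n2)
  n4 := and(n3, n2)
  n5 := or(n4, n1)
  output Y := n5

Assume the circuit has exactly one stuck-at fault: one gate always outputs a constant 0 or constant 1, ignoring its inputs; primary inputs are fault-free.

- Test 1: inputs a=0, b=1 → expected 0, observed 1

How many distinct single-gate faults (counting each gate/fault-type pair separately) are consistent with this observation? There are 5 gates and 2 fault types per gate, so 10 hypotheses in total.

4

Fault-free: n1=0, n2=1, n3=0, n4=0, n5=0 → 0. Observed 1.
  n1 stuck-at-0: output 0 ✗
  n1 stuck-at-1: output 1 ✓
  n2 stuck-at-0: output 0 ✗
  n2 stuck-at-1: output 0 ✗
  n3 stuck-at-0: output 0 ✗
  n3 stuck-at-1: output 1 ✓
  n4 stuck-at-0: output 0 ✗
  n4 stuck-at-1: output 1 ✓
  n5 stuck-at-0: output 0 ✗
  n5 stuck-at-1: output 1 ✓
Consistent faults: {n1 stuck-at-1, n3 stuck-at-1, n4 stuck-at-1, n5 stuck-at-1} — 4 in all.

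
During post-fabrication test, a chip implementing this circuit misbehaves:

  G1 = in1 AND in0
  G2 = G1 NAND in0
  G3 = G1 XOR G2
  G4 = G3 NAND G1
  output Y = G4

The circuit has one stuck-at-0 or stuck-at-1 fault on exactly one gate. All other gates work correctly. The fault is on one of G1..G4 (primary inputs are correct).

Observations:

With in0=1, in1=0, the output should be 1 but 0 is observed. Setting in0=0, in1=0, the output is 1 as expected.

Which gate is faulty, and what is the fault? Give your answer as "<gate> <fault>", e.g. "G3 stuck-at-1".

G1 stuck-at-1

Fault-free values for test 1 (in0=1, in1=0): G1=0, G2=1, G3=1, G4=1, giving Y=1. Observed 0.
Test 1: faults giving observed 0 are {G1 stuck-at-1, G4 stuck-at-0}.
Test 2 (in0=0, in1=0): fault-free G1=0, G2=1, G3=1, G4=1 → 1; observed 1. Eliminates G4 stuck-at-0.
Only G1 stuck-at-1 is consistent with every test.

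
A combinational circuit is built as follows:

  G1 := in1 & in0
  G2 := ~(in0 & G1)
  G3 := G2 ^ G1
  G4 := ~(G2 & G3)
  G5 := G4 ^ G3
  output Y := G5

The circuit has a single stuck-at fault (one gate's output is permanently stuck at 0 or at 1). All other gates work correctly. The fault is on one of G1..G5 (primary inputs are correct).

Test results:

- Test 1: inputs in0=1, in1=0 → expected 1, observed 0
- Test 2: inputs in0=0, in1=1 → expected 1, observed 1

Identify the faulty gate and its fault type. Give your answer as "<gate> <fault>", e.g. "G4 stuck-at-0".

G1 stuck-at-1

Fault-free values for test 1 (in0=1, in1=0): G1=0, G2=1, G3=1, G4=0, G5=1, giving Y=1. Observed 0.
Test 1: faults giving observed 0 are {G1 stuck-at-1, G4 stuck-at-1, G5 stuck-at-0}.
Test 2 (in0=0, in1=1): fault-free G1=0, G2=1, G3=1, G4=0, G5=1 → 1; observed 1. Eliminates G4 stuck-at-1, G5 stuck-at-0.
Only G1 stuck-at-1 is consistent with every test.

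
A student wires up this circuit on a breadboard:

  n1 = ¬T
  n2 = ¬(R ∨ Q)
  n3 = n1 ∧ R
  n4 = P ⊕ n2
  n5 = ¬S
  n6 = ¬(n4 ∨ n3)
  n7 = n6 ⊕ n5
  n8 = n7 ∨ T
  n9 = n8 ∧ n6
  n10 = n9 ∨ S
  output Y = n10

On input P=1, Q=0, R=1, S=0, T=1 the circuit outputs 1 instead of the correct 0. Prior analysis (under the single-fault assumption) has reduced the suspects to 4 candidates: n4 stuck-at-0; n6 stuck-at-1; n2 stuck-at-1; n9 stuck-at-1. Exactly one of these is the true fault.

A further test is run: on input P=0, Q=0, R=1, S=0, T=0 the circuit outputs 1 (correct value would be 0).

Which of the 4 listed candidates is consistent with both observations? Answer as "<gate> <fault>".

Evaluate each candidate on input P=0, Q=0, R=1, S=0, T=0:
  n4 stuck-at-0: n1=1, n2=0, n3=1, n4=0 [stuck-at-0], n5=1, n6=0, n7=1, n8=1, n9=0, n10=0 → 0 — eliminated
  n6 stuck-at-1: n1=1, n2=0, n3=1, n4=0, n5=1, n6=1 [stuck-at-1], n7=0, n8=0, n9=0, n10=0 → 0 — eliminated
  n2 stuck-at-1: n1=1, n2=1 [stuck-at-1], n3=1, n4=1, n5=1, n6=0, n7=1, n8=1, n9=0, n10=0 → 0 — eliminated
  n9 stuck-at-1: n1=1, n2=0, n3=1, n4=0, n5=1, n6=0, n7=1, n8=1, n9=1 [stuck-at-1], n10=1 → 1 — matches
Only n9 stuck-at-1 reproduces the observed 1.

n9 stuck-at-1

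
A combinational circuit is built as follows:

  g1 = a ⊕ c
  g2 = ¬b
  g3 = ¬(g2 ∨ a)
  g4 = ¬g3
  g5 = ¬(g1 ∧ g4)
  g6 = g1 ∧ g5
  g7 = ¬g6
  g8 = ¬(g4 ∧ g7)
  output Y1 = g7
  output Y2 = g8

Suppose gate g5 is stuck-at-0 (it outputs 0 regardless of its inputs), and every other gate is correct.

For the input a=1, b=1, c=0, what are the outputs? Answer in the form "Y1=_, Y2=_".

Y1=1, Y2=0

Propagate with g5 forced: g1=1, g2=0, g3=0, g4=1, g5=0 [stuck-at-0], g6=0, g7=1, g8=0.
So the outputs are Y1=1, Y2=0. (Same as the fault-free value — the fault is masked on this input.)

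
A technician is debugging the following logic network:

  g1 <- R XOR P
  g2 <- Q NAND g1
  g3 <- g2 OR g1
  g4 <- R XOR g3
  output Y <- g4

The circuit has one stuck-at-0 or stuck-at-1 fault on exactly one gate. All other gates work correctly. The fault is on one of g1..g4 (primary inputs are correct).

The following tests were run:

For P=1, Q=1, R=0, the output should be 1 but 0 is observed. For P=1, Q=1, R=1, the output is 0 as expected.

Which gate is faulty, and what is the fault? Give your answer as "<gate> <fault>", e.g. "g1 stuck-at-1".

g4 stuck-at-0

Fault-free values for test 1 (P=1, Q=1, R=0): g1=1, g2=0, g3=1, g4=1, giving Y=1. Observed 0.
Test 1: faults giving observed 0 are {g3 stuck-at-0, g4 stuck-at-0}.
Test 2 (P=1, Q=1, R=1): fault-free g1=0, g2=1, g3=1, g4=0 → 0; observed 0. Eliminates g3 stuck-at-0.
Only g4 stuck-at-0 is consistent with every test.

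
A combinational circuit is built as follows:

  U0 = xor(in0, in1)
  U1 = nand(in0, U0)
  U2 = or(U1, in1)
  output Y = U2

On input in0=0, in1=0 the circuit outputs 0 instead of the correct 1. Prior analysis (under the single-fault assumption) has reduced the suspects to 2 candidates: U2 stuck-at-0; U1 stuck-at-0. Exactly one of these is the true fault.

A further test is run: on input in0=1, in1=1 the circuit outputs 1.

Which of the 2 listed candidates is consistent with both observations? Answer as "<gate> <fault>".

Evaluate each candidate on input in0=1, in1=1:
  U2 stuck-at-0: U0=0, U1=1, U2=0 [stuck-at-0] → 0 — eliminated
  U1 stuck-at-0: U0=0, U1=0 [stuck-at-0], U2=1 → 1 — matches
Only U1 stuck-at-0 reproduces the observed 1.

U1 stuck-at-0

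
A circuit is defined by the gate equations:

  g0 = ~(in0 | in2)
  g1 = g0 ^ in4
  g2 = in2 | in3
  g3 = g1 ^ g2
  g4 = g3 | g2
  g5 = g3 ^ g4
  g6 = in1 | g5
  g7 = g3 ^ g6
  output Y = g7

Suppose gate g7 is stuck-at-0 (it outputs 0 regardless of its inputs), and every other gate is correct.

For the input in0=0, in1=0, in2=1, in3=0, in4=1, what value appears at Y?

Propagate with g7 forced: g0=0, g1=1, g2=1, g3=0, g4=1, g5=1, g6=1, g7=0 [stuck-at-0].
So Y = 0. (Without the fault it would be 1.)

0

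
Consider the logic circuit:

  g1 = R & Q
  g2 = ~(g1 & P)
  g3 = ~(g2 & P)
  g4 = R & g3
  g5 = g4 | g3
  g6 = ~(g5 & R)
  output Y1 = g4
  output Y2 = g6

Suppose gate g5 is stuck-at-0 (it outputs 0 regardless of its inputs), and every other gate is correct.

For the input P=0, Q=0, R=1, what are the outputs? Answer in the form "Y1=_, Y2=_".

Propagate with g5 forced: g1=0, g2=1, g3=1, g4=1, g5=0 [stuck-at-0], g6=1.
So the outputs are Y1=1, Y2=1. (Without the fault they would be Y1=1, Y2=0.)

Y1=1, Y2=1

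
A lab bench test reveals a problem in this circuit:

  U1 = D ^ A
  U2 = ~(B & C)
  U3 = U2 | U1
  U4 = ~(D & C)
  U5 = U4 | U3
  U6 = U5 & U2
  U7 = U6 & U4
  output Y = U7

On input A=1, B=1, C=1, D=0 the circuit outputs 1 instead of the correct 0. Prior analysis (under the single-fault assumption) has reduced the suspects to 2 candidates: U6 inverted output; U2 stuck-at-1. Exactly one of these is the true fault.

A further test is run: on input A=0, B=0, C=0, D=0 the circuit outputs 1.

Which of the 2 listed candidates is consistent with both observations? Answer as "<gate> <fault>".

U2 stuck-at-1

Evaluate each candidate on input A=0, B=0, C=0, D=0:
  U6 inverted output: U1=0, U2=1, U3=1, U4=1, U5=1, U6=0 [inverted output], U7=0 → 0 — eliminated
  U2 stuck-at-1: U1=0, U2=1 [stuck-at-1], U3=1, U4=1, U5=1, U6=1, U7=1 → 1 — matches
Only U2 stuck-at-1 reproduces the observed 1.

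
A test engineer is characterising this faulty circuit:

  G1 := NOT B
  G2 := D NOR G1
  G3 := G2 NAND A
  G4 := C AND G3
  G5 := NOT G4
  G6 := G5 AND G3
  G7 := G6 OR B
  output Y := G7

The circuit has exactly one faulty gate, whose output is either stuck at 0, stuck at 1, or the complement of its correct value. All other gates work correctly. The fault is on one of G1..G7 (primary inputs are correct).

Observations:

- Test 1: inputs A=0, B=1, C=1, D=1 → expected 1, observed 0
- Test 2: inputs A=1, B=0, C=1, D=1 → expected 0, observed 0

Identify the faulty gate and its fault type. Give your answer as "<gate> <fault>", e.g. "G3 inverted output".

G7 stuck-at-0

Fault-free values for test 1 (A=0, B=1, C=1, D=1): G1=0, G2=0, G3=1, G4=1, G5=0, G6=0, G7=1, giving Y=1. Observed 0.
Test 1: faults giving observed 0 are {G7 stuck-at-0, G7 inverted output}.
Test 2 (A=1, B=0, C=1, D=1): fault-free G1=1, G2=0, G3=1, G4=1, G5=0, G6=0, G7=0 → 0; observed 0. Eliminates G7 inverted output.
Only G7 stuck-at-0 is consistent with every test.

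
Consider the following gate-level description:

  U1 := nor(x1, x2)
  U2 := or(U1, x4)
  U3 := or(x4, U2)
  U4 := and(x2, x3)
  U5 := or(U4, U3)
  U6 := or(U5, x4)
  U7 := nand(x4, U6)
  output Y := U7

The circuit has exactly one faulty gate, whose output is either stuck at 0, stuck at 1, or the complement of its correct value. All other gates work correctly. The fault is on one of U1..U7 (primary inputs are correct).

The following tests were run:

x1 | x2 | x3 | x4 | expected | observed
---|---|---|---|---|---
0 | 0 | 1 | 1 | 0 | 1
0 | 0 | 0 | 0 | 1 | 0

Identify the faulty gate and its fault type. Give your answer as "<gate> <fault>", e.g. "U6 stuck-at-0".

U7 inverted output

Fault-free values for test 1 (x1=0, x2=0, x3=1, x4=1): U1=1, U2=1, U3=1, U4=0, U5=1, U6=1, U7=0, giving Y=0. Observed 1.
Test 1: faults giving observed 1 are {U6 stuck-at-0, U6 inverted output, U7 stuck-at-1, U7 inverted output}.
Test 2 (x1=0, x2=0, x3=0, x4=0): fault-free U1=1, U2=1, U3=1, U4=0, U5=1, U6=1, U7=1 → 1; observed 0. Eliminates U6 stuck-at-0, U6 inverted output, U7 stuck-at-1.
Only U7 inverted output is consistent with every test.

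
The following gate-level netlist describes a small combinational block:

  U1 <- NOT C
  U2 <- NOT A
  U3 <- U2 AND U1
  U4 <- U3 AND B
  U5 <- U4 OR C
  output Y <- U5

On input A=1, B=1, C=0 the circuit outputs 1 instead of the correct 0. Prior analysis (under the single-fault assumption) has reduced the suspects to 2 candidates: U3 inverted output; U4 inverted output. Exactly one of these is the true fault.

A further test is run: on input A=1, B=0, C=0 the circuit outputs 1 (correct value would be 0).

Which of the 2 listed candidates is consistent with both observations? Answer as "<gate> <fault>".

Evaluate each candidate on input A=1, B=0, C=0:
  U3 inverted output: U1=1, U2=0, U3=1 [inverted output], U4=0, U5=0 → 0 — eliminated
  U4 inverted output: U1=1, U2=0, U3=0, U4=1 [inverted output], U5=1 → 1 — matches
Only U4 inverted output reproduces the observed 1.

U4 inverted output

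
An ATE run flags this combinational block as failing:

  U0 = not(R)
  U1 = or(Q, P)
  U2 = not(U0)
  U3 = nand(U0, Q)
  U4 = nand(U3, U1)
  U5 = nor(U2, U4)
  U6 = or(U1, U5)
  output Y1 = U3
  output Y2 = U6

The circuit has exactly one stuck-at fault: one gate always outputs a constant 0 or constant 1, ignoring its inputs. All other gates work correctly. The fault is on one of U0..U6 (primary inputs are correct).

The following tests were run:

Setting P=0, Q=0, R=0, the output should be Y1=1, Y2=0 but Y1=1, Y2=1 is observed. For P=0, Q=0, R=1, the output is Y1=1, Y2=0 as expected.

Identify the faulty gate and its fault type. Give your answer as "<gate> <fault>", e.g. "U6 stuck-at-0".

Fault-free values for test 1 (P=0, Q=0, R=0): U0=1, U1=0, U2=0, U3=1, U4=1, U5=0, U6=0, giving Y1=1, Y2=0. Observed Y1=1, Y2=1.
Test 1: faults giving observed Y1=1, Y2=1 are {U1 stuck-at-1, U4 stuck-at-0, U5 stuck-at-1, U6 stuck-at-1}.
Test 2 (P=0, Q=0, R=1): fault-free U0=0, U1=0, U2=1, U3=1, U4=1, U5=0, U6=0 → Y1=1, Y2=0; observed Y1=1, Y2=0. Eliminates U1 stuck-at-1, U5 stuck-at-1, U6 stuck-at-1.
Only U4 stuck-at-0 is consistent with every test.

U4 stuck-at-0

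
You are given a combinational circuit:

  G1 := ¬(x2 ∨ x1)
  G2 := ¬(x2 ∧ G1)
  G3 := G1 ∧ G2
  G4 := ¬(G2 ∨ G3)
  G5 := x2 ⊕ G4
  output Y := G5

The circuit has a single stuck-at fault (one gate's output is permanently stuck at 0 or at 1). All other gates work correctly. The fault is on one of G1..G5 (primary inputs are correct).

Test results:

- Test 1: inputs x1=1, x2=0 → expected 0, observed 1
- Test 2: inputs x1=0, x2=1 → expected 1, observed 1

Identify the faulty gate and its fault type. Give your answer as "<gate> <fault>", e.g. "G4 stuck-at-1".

G5 stuck-at-1

Fault-free values for test 1 (x1=1, x2=0): G1=0, G2=1, G3=0, G4=0, G5=0, giving Y=0. Observed 1.
Test 1: faults giving observed 1 are {G2 stuck-at-0, G4 stuck-at-1, G5 stuck-at-1}.
Test 2 (x1=0, x2=1): fault-free G1=0, G2=1, G3=0, G4=0, G5=1 → 1; observed 1. Eliminates G2 stuck-at-0, G4 stuck-at-1.
Only G5 stuck-at-1 is consistent with every test.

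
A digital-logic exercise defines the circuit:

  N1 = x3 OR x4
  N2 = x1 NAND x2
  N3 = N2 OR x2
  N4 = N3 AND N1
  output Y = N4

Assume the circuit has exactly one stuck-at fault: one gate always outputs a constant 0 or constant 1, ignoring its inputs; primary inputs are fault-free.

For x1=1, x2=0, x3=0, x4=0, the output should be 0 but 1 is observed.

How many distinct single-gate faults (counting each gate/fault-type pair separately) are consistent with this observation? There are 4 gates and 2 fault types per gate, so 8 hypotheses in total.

2

Fault-free: N1=0, N2=1, N3=1, N4=0 → 0. Observed 1.
  N1 stuck-at-0: output 0 ✗
  N1 stuck-at-1: output 1 ✓
  N2 stuck-at-0: output 0 ✗
  N2 stuck-at-1: output 0 ✗
  N3 stuck-at-0: output 0 ✗
  N3 stuck-at-1: output 0 ✗
  N4 stuck-at-0: output 0 ✗
  N4 stuck-at-1: output 1 ✓
Consistent faults: {N1 stuck-at-1, N4 stuck-at-1} — 2 in all.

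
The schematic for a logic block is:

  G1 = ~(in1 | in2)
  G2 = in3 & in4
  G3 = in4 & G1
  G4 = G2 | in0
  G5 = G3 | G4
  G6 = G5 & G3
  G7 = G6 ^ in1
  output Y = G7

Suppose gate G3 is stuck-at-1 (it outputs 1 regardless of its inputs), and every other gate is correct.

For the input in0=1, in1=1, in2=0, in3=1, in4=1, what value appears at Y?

Propagate with G3 forced: G1=0, G2=1, G3=1 [stuck-at-1], G4=1, G5=1, G6=1, G7=0.
So Y = 0. (Without the fault it would be 1.)

0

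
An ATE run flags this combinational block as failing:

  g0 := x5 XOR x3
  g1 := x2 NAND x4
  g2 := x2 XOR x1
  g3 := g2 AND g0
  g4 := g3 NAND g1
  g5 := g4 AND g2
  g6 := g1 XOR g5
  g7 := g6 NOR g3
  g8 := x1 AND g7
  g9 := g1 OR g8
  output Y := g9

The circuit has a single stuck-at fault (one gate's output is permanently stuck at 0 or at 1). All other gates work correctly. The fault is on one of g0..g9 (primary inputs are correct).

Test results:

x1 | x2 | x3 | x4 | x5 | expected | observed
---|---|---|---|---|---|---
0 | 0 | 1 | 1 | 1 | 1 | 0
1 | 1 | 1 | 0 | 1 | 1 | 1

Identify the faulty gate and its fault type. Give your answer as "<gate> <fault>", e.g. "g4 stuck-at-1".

g1 stuck-at-0

Fault-free values for test 1 (x1=0, x2=0, x3=1, x4=1, x5=1): g0=0, g1=1, g2=0, g3=0, g4=1, g5=0, g6=1, g7=0, g8=0, g9=1, giving Y=1. Observed 0.
Test 1: faults giving observed 0 are {g1 stuck-at-0, g9 stuck-at-0}.
Test 2 (x1=1, x2=1, x3=1, x4=0, x5=1): fault-free g0=0, g1=1, g2=0, g3=0, g4=1, g5=0, g6=1, g7=0, g8=0, g9=1 → 1; observed 1. Eliminates g9 stuck-at-0.
Only g1 stuck-at-0 is consistent with every test.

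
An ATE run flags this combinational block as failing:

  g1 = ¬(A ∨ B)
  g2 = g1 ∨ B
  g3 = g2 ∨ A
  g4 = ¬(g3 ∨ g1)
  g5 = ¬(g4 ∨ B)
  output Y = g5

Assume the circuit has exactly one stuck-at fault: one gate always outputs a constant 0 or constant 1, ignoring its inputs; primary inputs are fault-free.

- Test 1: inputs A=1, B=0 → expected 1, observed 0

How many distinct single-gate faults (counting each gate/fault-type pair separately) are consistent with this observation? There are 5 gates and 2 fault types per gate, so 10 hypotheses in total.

3

Fault-free: g1=0, g2=0, g3=1, g4=0, g5=1 → 1. Observed 0.
  g1 stuck-at-0: output 1 ✗
  g1 stuck-at-1: output 1 ✗
  g2 stuck-at-0: output 1 ✗
  g2 stuck-at-1: output 1 ✗
  g3 stuck-at-0: output 0 ✓
  g3 stuck-at-1: output 1 ✗
  g4 stuck-at-0: output 1 ✗
  g4 stuck-at-1: output 0 ✓
  g5 stuck-at-0: output 0 ✓
  g5 stuck-at-1: output 1 ✗
Consistent faults: {g3 stuck-at-0, g4 stuck-at-1, g5 stuck-at-0} — 3 in all.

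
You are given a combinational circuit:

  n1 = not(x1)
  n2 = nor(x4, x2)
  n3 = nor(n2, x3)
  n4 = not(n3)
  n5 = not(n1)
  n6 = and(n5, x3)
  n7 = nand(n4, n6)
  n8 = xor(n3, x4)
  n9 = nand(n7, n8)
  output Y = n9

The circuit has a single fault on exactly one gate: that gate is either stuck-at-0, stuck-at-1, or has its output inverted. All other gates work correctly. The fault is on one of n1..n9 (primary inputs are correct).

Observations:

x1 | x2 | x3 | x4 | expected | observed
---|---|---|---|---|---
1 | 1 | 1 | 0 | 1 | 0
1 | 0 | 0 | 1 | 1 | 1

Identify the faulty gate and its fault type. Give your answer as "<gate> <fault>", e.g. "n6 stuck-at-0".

n3 stuck-at-1

Fault-free values for test 1 (x1=1, x2=1, x3=1, x4=0): n1=0, n2=0, n3=0, n4=1, n5=1, n6=1, n7=0, n8=0, n9=1, giving Y=1. Observed 0.
Test 1: faults giving observed 0 are {n3 stuck-at-1, n3 inverted output, n9 stuck-at-0, n9 inverted output}.
Test 2 (x1=1, x2=0, x3=0, x4=1): fault-free n1=0, n2=0, n3=1, n4=0, n5=1, n6=0, n7=1, n8=0, n9=1 → 1; observed 1. Eliminates n3 inverted output, n9 stuck-at-0, n9 inverted output.
Only n3 stuck-at-1 is consistent with every test.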